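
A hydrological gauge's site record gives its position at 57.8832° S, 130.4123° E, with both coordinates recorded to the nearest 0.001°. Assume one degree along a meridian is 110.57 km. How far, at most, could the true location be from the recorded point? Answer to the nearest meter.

63 meters

Rounding to 3 decimal places leaves each coordinate within ±0.0005° of the true value.
N–S: 0.0005° × 110570 m/° = 55.285 m.
East–west component at 57.8832°: 0.0005° × 110570 × cos 57.8832° ≈ 0.0005 × 58784.2 ≈ 29.3921 m.
The two errors are perpendicular, so the maximum displacement is √(55.285² + 29.3921²) ≈ 62.6125 m.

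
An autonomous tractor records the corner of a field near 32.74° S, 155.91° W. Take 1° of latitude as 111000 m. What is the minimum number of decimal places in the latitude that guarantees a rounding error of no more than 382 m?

3

One degree of latitude covers 111000 m.
N decimal places → at most half a unit in the last place, 0.5 × 10⁻ᴺ° = 111000/2 × 10⁻ᴺ m.
Setting 55500 × 10⁻ᴺ ≤ 382 gives 10ᴺ ≥ 145.3, i.e. N ≥ 2.16.
At 2 places the error can reach 555 m, but 3 places keeps it to 55.5 m.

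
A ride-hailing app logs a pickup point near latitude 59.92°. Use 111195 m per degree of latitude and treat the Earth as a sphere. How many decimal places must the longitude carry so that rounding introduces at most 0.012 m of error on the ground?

At 59.92° one degree of longitude covers 111195 × cos 59.92° ≈ 111195 × 0.5012 ≈ 55731.9 m.
With N decimal places the half-ulp bound is 0.5·10⁻ᴺ°, or 0.5·10⁻ᴺ × 55731.9 m on the ground.
Setting 27866 × 10⁻ᴺ ≤ 0.012 gives 10ᴺ ≥ 2.322e+06, i.e. N ≥ 6.37.
So 7 decimal places suffice (0.00279 m); 6 would allow up to 0.0279 m.

7 decimal places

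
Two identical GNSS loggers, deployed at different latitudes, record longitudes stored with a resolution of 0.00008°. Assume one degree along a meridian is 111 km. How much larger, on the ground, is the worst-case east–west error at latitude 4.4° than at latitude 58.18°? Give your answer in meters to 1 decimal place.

2.1 meters

With a 0.00008° grid the true value lies within half a step, ±0.00008°/2 = ±4e-05°, of the stored one.
At 4.4°: 4e-05° × 111000 × cos 4.4° = 4e-05 × 111000 × 0.9971 ≈ 4.4269 m.
At 58.18°: 4e-05° × 111000 × cos 58.18° = 4e-05 × 111000 × 0.5273 ≈ 2.341 m.
Difference: 4.4269 − 2.341 = 2.0859 m.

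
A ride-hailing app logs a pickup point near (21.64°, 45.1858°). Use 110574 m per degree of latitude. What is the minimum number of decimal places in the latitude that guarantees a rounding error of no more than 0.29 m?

One degree of latitude covers 110574 m.
N decimal places → at most half a unit in the last place, 0.5 × 10⁻ᴺ° = 110574/2 × 10⁻ᴺ m.
Need 0.5 × 110574 × 10⁻ᴺ ≤ 0.29 → 10⁻ᴺ ≤ 5.245e-06, so N ≥ 5.28.
So 6 decimal places suffice (0.0553 m); 5 would allow up to 0.553 m.

6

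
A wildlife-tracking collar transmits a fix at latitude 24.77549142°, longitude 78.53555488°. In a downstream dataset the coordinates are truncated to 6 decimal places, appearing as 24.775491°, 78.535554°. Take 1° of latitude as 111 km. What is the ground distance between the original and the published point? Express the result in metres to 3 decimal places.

Δlat = 24.77549142 − 24.775491 = +0.00000042°; Δlon = 78.53555488 − 78.535554 = +0.00000088°.
N–S: 0.00000042° × 111000 m/° = 0.04662 m.
E–W at 24.7755°: 0.00000088° × 111000 × cos 24.7755° = 0.00000088 × 111000 × 0.9080 ≈ 0.0886892 m.
Hypotenuse of the two orthogonal shifts: √(0.04662² + 0.0886892²) = 0.100196 m.

0.100 metres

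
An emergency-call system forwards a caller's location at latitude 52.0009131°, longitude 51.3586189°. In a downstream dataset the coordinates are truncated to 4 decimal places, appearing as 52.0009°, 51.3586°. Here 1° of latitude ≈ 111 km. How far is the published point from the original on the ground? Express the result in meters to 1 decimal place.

Δlat = 52.0009131 − 52.0009 = +0.0000131°; Δlon = 51.3586189 − 51.3586 = +0.0000189°.
N–S: 0.0000131° × 111000 m/° = 1.4541 m.
East–west at this latitude: 0.0000189° × 111000 × cos 52.0009° ≈ 0.0000189 × 68337 = 1.29157 m.
Distance: √(1.4541² + 1.29157²) ≈ 1.94488 m.

1.9 meters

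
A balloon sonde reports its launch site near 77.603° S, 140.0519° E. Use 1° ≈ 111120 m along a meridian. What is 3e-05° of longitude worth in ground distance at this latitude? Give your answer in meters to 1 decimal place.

0.7 meters

One degree of longitude here spans 111120 × cos 77.603° = 111120 × 0.2147 ≈ 23855.7 m; 3e-05° of that is 0.715671 m.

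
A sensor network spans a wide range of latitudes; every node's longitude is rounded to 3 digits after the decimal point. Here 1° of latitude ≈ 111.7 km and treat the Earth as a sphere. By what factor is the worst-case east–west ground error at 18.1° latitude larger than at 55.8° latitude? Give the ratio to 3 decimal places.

Rounding to 3 decimal places leaves the longitude within ±0.0005° of the true value.
Error at 18.1° = 0.0005° × 111700 × cos 18.1° ≈ 55.85 × 0.9505 = 53.086 m.
Error at 55.8° = 0.0005° × 111700 × cos 55.8° ≈ 55.85 × 0.5621 = 31.392 m.
Ratio: 53.086 / 31.392 = cos 18.1° / cos 55.8° ≈ 1.6911.

1.691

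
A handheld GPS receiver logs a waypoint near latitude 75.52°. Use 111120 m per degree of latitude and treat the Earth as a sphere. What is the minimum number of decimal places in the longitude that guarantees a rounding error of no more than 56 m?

3 decimal places

At 75.52° one degree of longitude covers 111120 × cos 75.52° ≈ 111120 × 0.2500 ≈ 27784.7 m.
With N decimal places the half-ulp bound is 0.5·10⁻ᴺ°, or 0.5·10⁻ᴺ × 27784.7 m on the ground.
Setting 13892.3 × 10⁻ᴺ ≤ 56 gives 10ᴺ ≥ 248.1, i.e. N ≥ 2.39.
N = 2 would give 139 m (too coarse); N = 3 gives 13.9 m ≤ 56 m.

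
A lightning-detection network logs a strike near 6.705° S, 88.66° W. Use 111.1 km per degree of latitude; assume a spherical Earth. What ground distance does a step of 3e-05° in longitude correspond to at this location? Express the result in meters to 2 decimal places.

3.31 meters

One degree of longitude here spans 111100 × cos 6.705° = 111100 × 0.9932 ≈ 110340 m; 3e-05° of that is 3.3102 m.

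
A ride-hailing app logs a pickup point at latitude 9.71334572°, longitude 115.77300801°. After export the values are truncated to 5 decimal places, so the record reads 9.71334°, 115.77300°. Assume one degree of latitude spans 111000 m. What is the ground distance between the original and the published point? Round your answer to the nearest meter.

The latitude changed by +0.00000572° and the longitude by +0.00000801°.
North–south shift: 0.00000572 × 111000 = 0.63492 m.
E–W at 9.71334°: 0.00000801° × 111000 × cos 9.71334° = 0.00000801 × 111000 × 0.9857 ≈ 0.876364 m.
Hypotenuse of the two orthogonal shifts: √(0.63492² + 0.876364²) = 1.08219 m.

1 meters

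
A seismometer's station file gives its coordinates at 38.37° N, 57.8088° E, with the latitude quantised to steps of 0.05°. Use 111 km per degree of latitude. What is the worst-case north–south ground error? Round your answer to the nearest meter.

2775 meters

With a 0.05° grid the true value lies within half a step, ±0.05°/2 = ±0.025°, of the stored one.
North–south distance: 0.025° × 111000 m/° = 2775 m.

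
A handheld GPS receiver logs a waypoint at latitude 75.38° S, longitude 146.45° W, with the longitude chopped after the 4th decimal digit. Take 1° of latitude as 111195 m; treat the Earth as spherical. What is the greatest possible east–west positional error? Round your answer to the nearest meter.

3 meters

Truncating at 4 decimal places can drop up to a full unit in the last place, so the longitude may be off by as much as 0.0001°.
At latitude 75.38° a degree of longitude spans 111195 m × cos 75.38° = 111195 × 0.2524 ≈ 28066.4 m.
East–west error: 0.0001° × 28066.4 m/° ≈ 2.80664 m.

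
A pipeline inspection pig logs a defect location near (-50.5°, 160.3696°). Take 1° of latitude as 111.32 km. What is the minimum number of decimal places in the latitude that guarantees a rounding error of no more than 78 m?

One degree of latitude covers 111320 m.
With N decimal places the half-ulp bound is 0.5·10⁻ᴺ°, or 0.5·10⁻ᴺ × 111320 m on the ground.
Setting 55660 × 10⁻ᴺ ≤ 78 gives 10ᴺ ≥ 713.6, i.e. N ≥ 2.85.
N = 2 would give 557 m (too coarse); N = 3 gives 55.7 m ≤ 78 m.

3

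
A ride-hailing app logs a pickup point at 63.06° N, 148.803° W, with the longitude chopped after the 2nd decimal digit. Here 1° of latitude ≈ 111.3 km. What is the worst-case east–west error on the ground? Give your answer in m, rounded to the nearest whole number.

504 m

Truncating at 2 decimal places can drop up to a full unit in the last place, so the longitude may be off by as much as 0.01°.
Parallels shrink by cos φ, so at 63.06° a degree of longitude is 111300 × 0.4531 ≈ 50425.3 m.
So at most 0.01° × 50425.3 ≈ 504.253 m east–west.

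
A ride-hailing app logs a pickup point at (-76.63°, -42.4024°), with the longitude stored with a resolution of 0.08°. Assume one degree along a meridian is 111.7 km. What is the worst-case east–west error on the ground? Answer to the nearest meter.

1033 meters

With a 0.08° grid the true value lies within half a step, ±0.08°/2 = ±0.04°, of the stored one.
Parallels shrink by cos φ, so at 76.63° a degree of longitude is 111700 × 0.2312 ≈ 25829.3 m.
Maximum E–W displacement: 0.04 × 25829.3 = 1033.17 m.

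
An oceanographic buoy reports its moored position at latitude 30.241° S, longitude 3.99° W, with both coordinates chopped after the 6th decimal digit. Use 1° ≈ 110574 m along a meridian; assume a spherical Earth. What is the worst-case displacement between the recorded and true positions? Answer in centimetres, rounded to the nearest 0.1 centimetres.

14.6 centimetres

Truncating at 6 decimal places can drop up to a full unit in the last place, so each coordinate may be off by as much as 1e-06°.
Latitude error → 1e-06 × 110574 = 0.110574 m along the meridian.
East–west component at 30.241°: 1e-06° × 110574 × cos 30.241° ≈ 1e-06 × 95526.5 ≈ 0.0955265 m.
Combining orthogonally: (0.110574² + 0.0955265²)^½ ≈ 0.146123 m.
That is 0.146123 m = 14.612 cm.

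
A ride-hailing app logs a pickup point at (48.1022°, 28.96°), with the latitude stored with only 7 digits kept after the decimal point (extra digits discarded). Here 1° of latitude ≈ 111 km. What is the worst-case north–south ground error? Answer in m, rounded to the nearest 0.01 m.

Truncating at 7 decimal places can drop up to a full unit in the last place, so the latitude may be off by as much as 1e-07°.
Along the meridian that is 1e-07° × 111000 m/° = 0.0111 m.

0.01 m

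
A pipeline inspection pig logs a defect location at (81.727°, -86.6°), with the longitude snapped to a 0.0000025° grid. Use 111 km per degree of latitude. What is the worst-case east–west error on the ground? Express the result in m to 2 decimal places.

0.02 m

With a 0.0000025° grid the true value lies within half a step, ±0.0000025°/2 = ±1.25e-06°, of the stored one.
One degree of longitude at 81.727° is 111000 × cos 81.727° ≈ 111000 × 0.1439 = 15971.8 m.
East–west error: 1.25e-06° × 15971.8 m/° ≈ 0.0199647 m.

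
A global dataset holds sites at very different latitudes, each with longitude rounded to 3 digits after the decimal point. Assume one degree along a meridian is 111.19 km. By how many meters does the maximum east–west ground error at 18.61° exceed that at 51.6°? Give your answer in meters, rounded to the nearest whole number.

18 meters

Rounding to 3 decimal places leaves the longitude within ±0.0005° of the true value.
Error at 18.61° = 0.0005° × 111190 × cos 18.61° ≈ 55.595 × 0.9477 = 52.688 m.
At 51.6°: 0.0005° × 111190 × cos 51.6° = 0.0005 × 111190 × 0.6211 ≈ 34.533 m.
So the lower-latitude error exceeds the higher by 52.688 − 34.533 = 18.155 m.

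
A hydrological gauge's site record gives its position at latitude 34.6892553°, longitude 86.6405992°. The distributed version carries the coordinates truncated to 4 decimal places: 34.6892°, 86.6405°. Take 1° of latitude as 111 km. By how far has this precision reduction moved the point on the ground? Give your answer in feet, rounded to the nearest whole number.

The latitude changed by +0.0000553° and the longitude by +0.0000992°.
N–S: 0.0000553° × 111000 m/° = 6.1383 m.
E–W at 34.6892°: 0.0000992° × 111000 × cos 34.6892° = 0.0000992 × 111000 × 0.8223 ≈ 9.05397 m.
Hypotenuse of the two orthogonal shifts: √(6.1383² + 9.05397²) = 10.9386 m.
In feet: 10.9386 m ÷ 0.3048 ≈ 35.888 ft.

36 feet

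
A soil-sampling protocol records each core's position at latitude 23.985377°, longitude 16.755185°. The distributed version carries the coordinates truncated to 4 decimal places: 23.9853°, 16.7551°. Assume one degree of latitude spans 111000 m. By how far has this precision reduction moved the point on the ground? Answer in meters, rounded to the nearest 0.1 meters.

The latitude changed by +0.000077° and the longitude by +0.000085°.
N–S: 0.000077° × 111000 m/° = 8.547 m.
E–W at 23.9853°: 0.000085° × 111000 × cos 23.9853° = 0.000085 × 111000 × 0.9136 ≈ 8.62029 m.
Combined displacement = (8.547² + 8.62029²)^½ ≈ 12.1392 m.

12.1 meters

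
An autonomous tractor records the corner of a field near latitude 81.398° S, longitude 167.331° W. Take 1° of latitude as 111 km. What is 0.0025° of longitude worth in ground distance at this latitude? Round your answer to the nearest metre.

One degree of longitude here spans 111000 × cos 81.398° = 111000 × 0.1496 ≈ 16602.3 m; 0.0025° of that is 41.5056 m.

42 metres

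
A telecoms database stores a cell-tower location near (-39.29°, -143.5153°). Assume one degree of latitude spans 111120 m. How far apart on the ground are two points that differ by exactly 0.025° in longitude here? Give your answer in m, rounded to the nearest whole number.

2150 m

One degree of longitude here spans 111120 × cos 39.29° = 111120 × 0.7740 ≈ 86001.4 m; 0.025° of that is 2150.04 m.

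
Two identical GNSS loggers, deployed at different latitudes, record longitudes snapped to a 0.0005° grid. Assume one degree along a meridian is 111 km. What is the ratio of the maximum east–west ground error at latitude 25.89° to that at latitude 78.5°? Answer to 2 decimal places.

With a 0.0005° grid the true value lies within half a step, ±0.0005°/2 = ±0.00025°, of the stored one.
At 25.89°: 0.00025° × 111000 × cos 25.89° = 0.00025 × 111000 × 0.8996 ≈ 24.965 m.
At 78.5°: 0.00025° × 111000 × cos 78.5° = 0.00025 × 111000 × 0.1994 ≈ 5.5325 m.
Ratio: 24.965 / 5.5325 = cos 25.89° / cos 78.5° ≈ 4.5124.

4.51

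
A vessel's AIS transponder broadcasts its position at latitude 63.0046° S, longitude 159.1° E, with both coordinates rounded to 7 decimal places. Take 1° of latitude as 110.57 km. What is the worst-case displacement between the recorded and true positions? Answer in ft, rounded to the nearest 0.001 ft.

0.020 ft

Rounding to 7 decimal places leaves each coordinate within ±5e-08° of the true value.
North–south component: 5e-08° × 110570 = 0.0055285 m.
E–W at 63.0046°: 5e-08° × 110570 × cos 63.0046° = 5e-08 × 110570 × 0.4539 ≈ 0.00250949 m.
Combining orthogonally: (0.0055285² + 0.00250949²)^½ ≈ 0.0060714 m.
Converting: 0.0060714 m × 3.2808 ft/m ≈ 0.019919 ft.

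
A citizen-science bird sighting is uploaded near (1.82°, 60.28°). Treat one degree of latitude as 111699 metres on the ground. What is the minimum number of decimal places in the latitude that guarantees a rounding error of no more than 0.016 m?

One degree of latitude covers 111699 m.
Rounding to N decimal places gives at most 0.5 × 10⁻ᴺ degrees of error, i.e. 0.5 × 10⁻ᴺ × 111699 m.
Need 0.5 × 111699 × 10⁻ᴺ ≤ 0.016 → 10⁻ᴺ ≤ 2.865e-07, so N ≥ 6.54.
N = 6 would give 0.0558 m (too coarse); N = 7 gives 0.00558 m ≤ 0.016 m.

7 decimal places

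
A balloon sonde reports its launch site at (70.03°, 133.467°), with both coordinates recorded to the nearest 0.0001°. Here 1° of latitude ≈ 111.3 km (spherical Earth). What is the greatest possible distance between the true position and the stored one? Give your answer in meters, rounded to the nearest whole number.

6 meters

Rounding to 4 decimal places leaves each coordinate within ±5e-05° of the true value.
Latitude error → 5e-05 × 111300 = 5.565 m along the meridian.
Longitude error → 5e-05 × 111300 × cos 70.03° = 5e-05 × 111300 × 0.3415 ≈ 1.9006 m.
Combining orthogonally: (5.565² + 1.9006²)^½ ≈ 5.88061 m.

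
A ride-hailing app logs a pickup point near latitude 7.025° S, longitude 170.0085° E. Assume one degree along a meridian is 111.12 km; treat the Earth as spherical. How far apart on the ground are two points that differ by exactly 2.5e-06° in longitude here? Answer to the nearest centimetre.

28 centimetres

At 7.025° a degree of longitude is 111120 × cos 7.025° ≈ 110286 m, so 2.5e-06° corresponds to 0.275715 m.
That is 0.275715 m = 27.571 cm.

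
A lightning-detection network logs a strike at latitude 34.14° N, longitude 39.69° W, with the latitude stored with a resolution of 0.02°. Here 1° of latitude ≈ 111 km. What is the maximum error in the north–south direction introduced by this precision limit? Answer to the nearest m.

With a 0.02° grid the true value lies within half a step, ±0.02°/2 = ±0.01°, of the stored one.
So the N–S error is at most 0.01 × 111000 = 1110 m.

1110 m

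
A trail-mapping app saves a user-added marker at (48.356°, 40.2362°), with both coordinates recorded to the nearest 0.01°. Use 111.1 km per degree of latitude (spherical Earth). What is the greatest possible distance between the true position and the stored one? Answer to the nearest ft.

2188 ft

Rounding to 2 decimal places leaves each coordinate within ±0.005° of the true value.
North–south component: 0.005° × 111100 = 555.5 m.
Longitude error → 0.005 × 111100 × cos 48.356° = 0.005 × 111100 × 0.6645 ≈ 369.13 m.
The two errors are perpendicular, so the maximum displacement is √(555.5² + 369.13²) ≈ 666.961 m.
Converting: 666.961 m × 3.2808 ft/m ≈ 2188.2 ft.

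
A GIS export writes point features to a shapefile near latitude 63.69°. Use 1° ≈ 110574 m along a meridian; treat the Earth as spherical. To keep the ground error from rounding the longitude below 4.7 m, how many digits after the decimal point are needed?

At 63.69° one degree of longitude covers 110574 × cos 63.69° ≈ 110574 × 0.4432 ≈ 49009.5 m.
Rounding to N decimal places gives at most 0.5 × 10⁻ᴺ degrees of error, i.e. 0.5 × 10⁻ᴺ × 49009.5 m.
Setting 24504.7 × 10⁻ᴺ ≤ 4.7 gives 10ᴺ ≥ 5214, i.e. N ≥ 3.72.
So 4 decimal places suffice (2.45 m); 3 would allow up to 24.5 m.

4 decimal places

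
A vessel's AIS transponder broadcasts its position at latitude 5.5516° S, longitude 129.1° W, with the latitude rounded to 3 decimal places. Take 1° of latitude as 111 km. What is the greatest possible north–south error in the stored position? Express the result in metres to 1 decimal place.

55.5 metres

Rounding to 3 decimal places leaves the latitude within ±0.0005° of the true value.
Along the meridian that is 0.0005° × 111000 m/° = 55.5 m.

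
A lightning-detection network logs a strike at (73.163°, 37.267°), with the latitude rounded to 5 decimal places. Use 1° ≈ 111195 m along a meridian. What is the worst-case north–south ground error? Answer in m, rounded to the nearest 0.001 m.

Rounding to 5 decimal places leaves the latitude within ±5e-06° of the true value.
So the N–S error is at most 5e-06 × 111195 = 0.555975 m.

0.556 m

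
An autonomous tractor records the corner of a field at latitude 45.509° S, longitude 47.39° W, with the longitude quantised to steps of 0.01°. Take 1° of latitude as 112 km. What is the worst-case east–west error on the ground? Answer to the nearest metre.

392 metres

With a 0.01° grid the true value lies within half a step, ±0.01°/2 = ±0.005°, of the stored one.
Parallels shrink by cos φ, so at 45.509° a degree of longitude is 112000 × 0.7008 ≈ 78489.3 m.
East–west error: 0.005° × 78489.3 m/° ≈ 392.446 m.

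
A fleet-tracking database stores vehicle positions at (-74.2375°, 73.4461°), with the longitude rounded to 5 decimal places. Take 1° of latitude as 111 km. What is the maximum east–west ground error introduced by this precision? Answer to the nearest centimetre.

Rounding to 5 decimal places leaves the longitude within ±5e-06° of the true value.
Parallels shrink by cos φ, so at 74.2375° a degree of longitude is 111000 × 0.2717 ≈ 30153.2 m.
East–west error: 5e-06° × 30153.2 m/° ≈ 0.150766 m.
That is 0.150766 m = 15.077 cm.

15 centimetres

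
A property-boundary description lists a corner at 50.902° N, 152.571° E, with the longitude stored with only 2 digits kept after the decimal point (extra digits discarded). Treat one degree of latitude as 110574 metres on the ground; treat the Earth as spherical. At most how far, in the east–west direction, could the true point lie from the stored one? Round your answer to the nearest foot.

Truncating at 2 decimal places can drop up to a full unit in the last place, so the longitude may be off by as much as 0.01°.
One degree of longitude at 50.902° is 110574 × cos 50.902° ≈ 110574 × 0.6306 = 69733.4 m.
Maximum E–W displacement: 0.01 × 69733.4 = 697.334 m.
Converting: 697.334 m × 3.2808 ft/m ≈ 2287.8 ft.

2288 feet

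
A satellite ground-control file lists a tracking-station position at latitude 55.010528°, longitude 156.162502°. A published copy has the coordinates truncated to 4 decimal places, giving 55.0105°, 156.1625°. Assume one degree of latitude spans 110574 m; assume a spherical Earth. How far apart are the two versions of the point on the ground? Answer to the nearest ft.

Δlat = 55.010528 − 55.0105 = +0.000028°; Δlon = 156.162502 − 156.1625 = +0.000002°.
North–south shift: 0.000028 × 110574 = 3.09607 m.
E–W at 55.0105°: 0.000002° × 110574 × cos 55.0105° = 0.000002 × 110574 × 0.5734 ≈ 0.126812 m.
Hypotenuse of the two orthogonal shifts: √(3.09607² + 0.126812²) = 3.09867 m.
In feet: 3.09867 m ÷ 0.3048 ≈ 10.166 ft.

10 ft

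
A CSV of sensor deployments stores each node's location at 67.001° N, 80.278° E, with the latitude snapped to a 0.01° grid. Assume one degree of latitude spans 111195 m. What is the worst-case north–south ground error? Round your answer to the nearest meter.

With a 0.01° grid the true value lies within half a step, ±0.01°/2 = ±0.005°, of the stored one.
North–south distance: 0.005° × 111195 m/° = 555.975 m.

556 meters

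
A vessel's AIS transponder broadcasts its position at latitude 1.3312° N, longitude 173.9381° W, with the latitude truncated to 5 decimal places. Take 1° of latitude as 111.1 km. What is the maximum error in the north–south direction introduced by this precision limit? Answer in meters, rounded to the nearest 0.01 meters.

1.11 meters

Truncating at 5 decimal places can drop up to a full unit in the last place, so the latitude may be off by as much as 1e-05°.
So the N–S error is at most 1e-05 × 111100 = 1.111 m.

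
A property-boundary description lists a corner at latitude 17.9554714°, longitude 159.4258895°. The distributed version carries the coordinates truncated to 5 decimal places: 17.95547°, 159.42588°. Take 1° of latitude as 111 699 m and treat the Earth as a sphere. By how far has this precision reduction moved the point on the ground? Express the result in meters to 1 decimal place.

The latitude changed by +0.0000014° and the longitude by +0.0000095°.
N–S: 0.0000014° × 111699 m/° = 0.156379 m.
East–west at this latitude: 0.0000095° × 111699 × cos 17.9555° ≈ 0.0000095 × 106259 = 1.00946 m.
Combined displacement = (0.156379² + 1.00946²)^½ ≈ 1.0215 m.

1.0 meters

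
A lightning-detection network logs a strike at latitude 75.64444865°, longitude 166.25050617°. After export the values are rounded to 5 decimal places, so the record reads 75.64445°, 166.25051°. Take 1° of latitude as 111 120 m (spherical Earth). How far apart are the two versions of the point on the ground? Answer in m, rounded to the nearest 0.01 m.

0.18 m

Δlat = 75.64444865 − 75.64445 = -0.00000135°; Δlon = 166.25050617 − 166.25051 = -0.00000383°.
North–south shift: -0.00000135 × 111120 = -0.150012 m.
E–W at 75.6445°: -0.00000383° × 111120 × cos 75.6445° = -0.00000383 × 111120 × 0.2479 ≈ -0.10552 m.
Combined displacement = (0.150012² + 0.10552²)^½ ≈ 0.183407 m.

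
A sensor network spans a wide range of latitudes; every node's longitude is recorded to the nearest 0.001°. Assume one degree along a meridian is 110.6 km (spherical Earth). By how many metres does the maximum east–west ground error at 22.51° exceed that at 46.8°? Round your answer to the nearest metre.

Rounding to 3 decimal places leaves the longitude within ±0.0005° of the true value.
At 22.51°: 0.0005° × 110600 × cos 22.51° = 0.0005 × 110600 × 0.9238 ≈ 51.087 m.
Error at 46.8° = 0.0005° × 110600 × cos 46.8° ≈ 55.3 × 0.6845 = 37.855 m.
Difference: 51.087 − 37.855 = 13.231 m.

13 metres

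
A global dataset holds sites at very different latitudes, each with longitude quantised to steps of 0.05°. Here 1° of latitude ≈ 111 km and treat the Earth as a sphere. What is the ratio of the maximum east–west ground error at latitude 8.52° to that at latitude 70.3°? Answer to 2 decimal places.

With a 0.05° grid the true value lies within half a step, ±0.05°/2 = ±0.025°, of the stored one.
Error at 8.52° = 0.025° × 111000 × cos 8.52° ≈ 2775 × 0.9890 = 2744.4 m.
At 70.3°: 0.025° × 111000 × cos 70.3° = 0.025 × 111000 × 0.3371 ≈ 935.44 m.
Ratio: 2744.4 / 935.44 = cos 8.52° / cos 70.3° ≈ 2.9338.

2.93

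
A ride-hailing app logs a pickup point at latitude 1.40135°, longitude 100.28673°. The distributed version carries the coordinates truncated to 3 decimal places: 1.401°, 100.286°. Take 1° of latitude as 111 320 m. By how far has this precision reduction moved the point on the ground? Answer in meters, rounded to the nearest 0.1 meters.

Δlat = 1.40135 − 1.401 = +0.00035°; Δlon = 100.28673 − 100.286 = +0.00073°.
North–south shift: 0.00035 × 111320 = 38.962 m.
E–W at 1.401°: 0.00073° × 111320 × cos 1.401° = 0.00073 × 111320 × 0.9997 ≈ 81.2393 m.
Hypotenuse of the two orthogonal shifts: √(38.962² + 81.2393²) = 90.0992 m.

90.1 meters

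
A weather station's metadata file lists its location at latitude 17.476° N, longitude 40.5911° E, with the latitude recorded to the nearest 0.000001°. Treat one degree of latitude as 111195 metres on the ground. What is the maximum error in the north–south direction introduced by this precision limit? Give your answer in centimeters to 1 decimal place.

5.6 centimeters

Rounding to 6 decimal places leaves the latitude within ±5e-07° of the true value.
Along the meridian that is 5e-07° × 111195 m/° = 0.0555975 m.
That is 0.0555975 m = 5.5597 cm.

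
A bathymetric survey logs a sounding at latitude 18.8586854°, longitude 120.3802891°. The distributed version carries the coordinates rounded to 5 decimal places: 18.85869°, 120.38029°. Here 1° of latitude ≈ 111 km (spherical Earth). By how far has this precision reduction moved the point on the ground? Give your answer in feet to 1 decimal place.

1.7 feet

Δlat = 18.8586854 − 18.85869 = -0.0000046°; Δlon = 120.3802891 − 120.38029 = -0.0000009°.
N–S: -0.0000046° × 111000 m/° = -0.5106 m.
East–west at this latitude: -0.0000009° × 111000 × cos 18.8587° ≈ -0.0000009 × 105041 = -0.0945372 m.
Distance: √(0.5106² + 0.0945372²) ≈ 0.519278 m.
Converting: 0.519278 m × 3.2808 ft/m ≈ 1.7037 ft.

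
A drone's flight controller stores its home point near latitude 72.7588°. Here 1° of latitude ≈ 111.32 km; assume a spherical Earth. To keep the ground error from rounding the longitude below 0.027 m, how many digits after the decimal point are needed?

6

At 72.7588° one degree of longitude covers 111320 × cos 72.7588° ≈ 111320 × 0.2964 ≈ 32994.7 m.
Rounding to N decimal places gives at most 0.5 × 10⁻ᴺ degrees of error, i.e. 0.5 × 10⁻ᴺ × 32994.7 m.
Need 0.5 × 32994.7 × 10⁻ᴺ ≤ 0.027 → 10⁻ᴺ ≤ 1.637e-06, so N ≥ 5.79.
At 5 places the error can reach 0.165 m, but 6 places keeps it to 0.0165 m.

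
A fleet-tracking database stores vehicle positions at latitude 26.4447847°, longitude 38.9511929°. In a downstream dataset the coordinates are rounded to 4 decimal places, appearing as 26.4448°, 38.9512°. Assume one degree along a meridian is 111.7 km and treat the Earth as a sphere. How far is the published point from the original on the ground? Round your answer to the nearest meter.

Δlat = 26.4447847 − 26.4448 = -0.0000153°; Δlon = 38.9511929 − 38.9512 = -0.0000071°.
N–S: -0.0000153° × 111700 m/° = -1.70901 m.
E–W at 26.4448°: -0.0000071° × 111700 × cos 26.4448° = -0.0000071 × 111700 × 0.8954 ≈ -0.710086 m.
Distance: √(1.70901² + 0.710086²) ≈ 1.85066 m.

2 meters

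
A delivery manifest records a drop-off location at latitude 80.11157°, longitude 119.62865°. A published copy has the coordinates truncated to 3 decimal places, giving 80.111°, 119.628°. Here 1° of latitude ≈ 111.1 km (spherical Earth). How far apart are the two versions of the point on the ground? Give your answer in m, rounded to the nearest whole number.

65 m

The latitude changed by +0.00057° and the longitude by +0.00065°.
North–south shift: 0.00057 × 111100 = 63.327 m.
East–west at this latitude: 0.00065° × 111100 × cos 80.111° ≈ 0.00065 × 19080.3 = 12.4022 m.
Combined displacement = (63.327² + 12.4022²)^½ ≈ 64.53 m.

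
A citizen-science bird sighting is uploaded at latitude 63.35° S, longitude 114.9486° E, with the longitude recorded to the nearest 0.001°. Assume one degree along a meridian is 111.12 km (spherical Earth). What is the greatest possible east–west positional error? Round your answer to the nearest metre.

Rounding to 3 decimal places leaves the longitude within ±0.0005° of the true value.
One degree of longitude at 63.35° is 111120 × cos 63.35° ≈ 111120 × 0.4485 = 49841.7 m.
East–west error: 0.0005° × 49841.7 m/° ≈ 24.9208 m.

25 metres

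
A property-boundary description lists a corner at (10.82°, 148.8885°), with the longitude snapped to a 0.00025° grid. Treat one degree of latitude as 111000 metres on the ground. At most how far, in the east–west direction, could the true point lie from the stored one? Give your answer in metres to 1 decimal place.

13.6 metres

With a 0.00025° grid the true value lies within half a step, ±0.00025°/2 = ±0.000125°, of the stored one.
At latitude 10.82° a degree of longitude spans 111000 m × cos 10.82° = 111000 × 0.9822 ≈ 109027 m.
Maximum E–W displacement: 0.000125 × 109027 = 13.6283 m.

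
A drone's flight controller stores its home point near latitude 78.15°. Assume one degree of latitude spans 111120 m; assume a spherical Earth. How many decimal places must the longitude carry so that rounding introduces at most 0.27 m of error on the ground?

5 decimal places

At 78.15° one degree of longitude covers 111120 × cos 78.15° ≈ 111120 × 0.2054 ≈ 22818.5 m.
With N decimal places the half-ulp bound is 0.5·10⁻ᴺ°, or 0.5·10⁻ᴺ × 22818.5 m on the ground.
Setting 11409.3 × 10⁻ᴺ ≤ 0.27 gives 10ᴺ ≥ 4.226e+04, i.e. N ≥ 4.63.
So 5 decimal places suffice (0.114 m); 4 would allow up to 1.14 m.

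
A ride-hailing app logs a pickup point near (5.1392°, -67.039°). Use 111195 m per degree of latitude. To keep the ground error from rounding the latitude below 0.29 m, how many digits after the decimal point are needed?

One degree of latitude covers 111195 m.
Rounding to N decimal places gives at most 0.5 × 10⁻ᴺ degrees of error, i.e. 0.5 × 10⁻ᴺ × 111195 m.
Setting 55597.5 × 10⁻ᴺ ≤ 0.29 gives 10ᴺ ≥ 1.917e+05, i.e. N ≥ 5.28.
So 6 decimal places suffice (0.0556 m); 5 would allow up to 0.556 m.

6 decimal places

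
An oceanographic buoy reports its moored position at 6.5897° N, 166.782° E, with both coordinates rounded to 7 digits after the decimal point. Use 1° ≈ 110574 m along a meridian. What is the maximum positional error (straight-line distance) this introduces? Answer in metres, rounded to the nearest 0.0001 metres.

Rounding to 7 decimal places leaves each coordinate within ±5e-08° of the true value.
North–south component: 5e-08° × 110574 = 0.0055287 m.
East–west component at 6.5897°: 5e-08° × 110574 × cos 6.5897° ≈ 5e-08 × 109843 ≈ 0.00549217 m.
Combining orthogonally: (0.0055287² + 0.00549217²)^½ ≈ 0.00779298 m.

0.0078 metres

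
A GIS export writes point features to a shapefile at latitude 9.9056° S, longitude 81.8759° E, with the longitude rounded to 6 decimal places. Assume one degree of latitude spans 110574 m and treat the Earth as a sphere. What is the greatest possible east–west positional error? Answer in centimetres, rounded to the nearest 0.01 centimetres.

Rounding to 6 decimal places leaves the longitude within ±5e-07° of the true value.
One degree of longitude at 9.9056° is 110574 × cos 9.9056° ≈ 110574 × 0.9851 = 108926 m.
Maximum E–W displacement: 5e-07 × 108926 = 0.0544628 m.
That is 0.0544628 m = 5.4463 cm.

5.45 centimetres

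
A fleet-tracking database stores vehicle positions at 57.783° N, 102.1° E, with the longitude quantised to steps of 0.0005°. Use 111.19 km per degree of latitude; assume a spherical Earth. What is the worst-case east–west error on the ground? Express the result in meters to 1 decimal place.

14.8 meters

With a 0.0005° grid the true value lies within half a step, ±0.0005°/2 = ±0.00025°, of the stored one.
Parallels shrink by cos φ, so at 57.783° a degree of longitude is 111190 × 0.5331 ≈ 59278.4 m.
East–west error: 0.00025° × 59278.4 m/° ≈ 14.8196 m.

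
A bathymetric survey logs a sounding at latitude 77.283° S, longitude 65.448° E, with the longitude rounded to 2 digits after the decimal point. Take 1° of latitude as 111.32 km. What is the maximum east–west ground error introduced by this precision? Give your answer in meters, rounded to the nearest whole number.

Rounding to 2 decimal places leaves the longitude within ±0.005° of the true value.
Parallels shrink by cos φ, so at 77.283° a degree of longitude is 111320 × 0.2201 ≈ 24505.5 m.
Maximum E–W displacement: 0.005 × 24505.5 = 122.527 m.

123 meters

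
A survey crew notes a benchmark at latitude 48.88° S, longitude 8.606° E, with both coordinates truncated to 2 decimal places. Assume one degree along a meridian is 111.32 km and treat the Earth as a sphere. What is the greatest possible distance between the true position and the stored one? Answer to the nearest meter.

1332 meters

Truncating at 2 decimal places can drop up to a full unit in the last place, so each coordinate may be off by as much as 0.01°.
Latitude error → 0.01 × 111320 = 1113.2 m along the meridian.
Longitude error → 0.01 × 111320 × cos 48.88° = 0.01 × 111320 × 0.6576 ≈ 732.083 m.
The two errors are perpendicular, so the maximum displacement is √(1113.2² + 732.083²) ≈ 1332.35 m.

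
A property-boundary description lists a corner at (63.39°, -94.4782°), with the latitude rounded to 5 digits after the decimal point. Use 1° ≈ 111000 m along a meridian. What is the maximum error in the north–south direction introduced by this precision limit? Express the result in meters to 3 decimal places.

Rounding to 5 decimal places leaves the latitude within ±5e-06° of the true value.
Along the meridian that is 5e-06° × 111000 m/° = 0.555 m.

0.555 meters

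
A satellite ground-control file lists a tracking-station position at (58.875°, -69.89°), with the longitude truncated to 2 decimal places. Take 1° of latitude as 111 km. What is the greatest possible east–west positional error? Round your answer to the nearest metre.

Truncating at 2 decimal places can drop up to a full unit in the last place, so the longitude may be off by as much as 0.01°.
Parallels shrink by cos φ, so at 58.875° a degree of longitude is 111000 × 0.5169 ≈ 57376.7 m.
East–west error: 0.01° × 57376.7 m/° ≈ 573.767 m.

574 metres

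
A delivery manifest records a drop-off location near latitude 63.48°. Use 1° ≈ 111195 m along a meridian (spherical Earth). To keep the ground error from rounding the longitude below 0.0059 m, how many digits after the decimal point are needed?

At 63.48° one degree of longitude covers 111195 × cos 63.48° ≈ 111195 × 0.4465 ≈ 49649.7 m.
N decimal places → at most half a unit in the last place, 0.5 × 10⁻ᴺ° = 49649.7/2 × 10⁻ᴺ m.
Need 0.5 × 49649.7 × 10⁻ᴺ ≤ 0.0059 → 10⁻ᴺ ≤ 2.377e-07, so N ≥ 6.62.
N = 6 would give 0.0248 m (too coarse); N = 7 gives 0.00248 m ≤ 0.0059 m.

7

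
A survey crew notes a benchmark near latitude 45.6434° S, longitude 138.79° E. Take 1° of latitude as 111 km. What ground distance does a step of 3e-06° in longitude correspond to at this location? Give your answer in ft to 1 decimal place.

3e-06° of longitude at 45.6434° is 3e-06 × 111000 × cos 45.6434° ≈ 3e-06 × 77602.5 = 0.232808 m.
Converting: 0.232808 m × 3.2808 ft/m ≈ 0.7638 ft.

0.8 ft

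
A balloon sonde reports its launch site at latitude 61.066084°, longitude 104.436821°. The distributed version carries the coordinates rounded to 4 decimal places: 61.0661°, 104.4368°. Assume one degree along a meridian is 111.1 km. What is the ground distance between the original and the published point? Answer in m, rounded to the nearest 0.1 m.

2.1 m

Δlat = 61.066084 − 61.0661 = -0.000016°; Δlon = 104.436821 − 104.4368 = +0.000021°.
North–south shift: -0.000016 × 111100 = -1.7776 m.
E–W at 61.0661°: 0.000021° × 111100 × cos 61.0661° = 0.000021 × 111100 × 0.4838 ≈ 1.12875 m.
Distance: √(1.7776² + 1.12875²) ≈ 2.10569 m.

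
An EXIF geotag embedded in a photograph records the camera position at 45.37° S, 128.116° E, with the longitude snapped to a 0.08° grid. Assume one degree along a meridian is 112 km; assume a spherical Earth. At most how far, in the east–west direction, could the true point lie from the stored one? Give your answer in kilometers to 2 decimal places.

With a 0.08° grid the true value lies within half a step, ±0.08°/2 = ±0.04°, of the stored one.
One degree of longitude at 45.37° is 112000 × cos 45.37° ≈ 112000 × 0.7025 = 78682.9 m.
So at most 0.04° × 78682.9 ≈ 3147.32 m east–west.
That is 3147.32 m = 3.1473 km.

3.15 kilometers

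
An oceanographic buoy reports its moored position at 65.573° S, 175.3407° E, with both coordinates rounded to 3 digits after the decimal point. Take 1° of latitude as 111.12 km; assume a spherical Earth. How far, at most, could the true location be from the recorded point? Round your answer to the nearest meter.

60 meters

Rounding to 3 decimal places leaves each coordinate within ±0.0005° of the true value.
Latitude error → 0.0005 × 111120 = 55.56 m along the meridian.
East–west component at 65.573°: 0.0005° × 111120 × cos 65.573° ≈ 0.0005 × 45951.8 ≈ 22.9759 m.
The two errors are perpendicular, so the maximum displacement is √(55.56² + 22.9759²) ≈ 60.1233 m.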